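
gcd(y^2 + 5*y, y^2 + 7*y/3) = y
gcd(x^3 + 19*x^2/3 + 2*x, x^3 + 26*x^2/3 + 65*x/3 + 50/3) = 1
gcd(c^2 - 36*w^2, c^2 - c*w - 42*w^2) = c + 6*w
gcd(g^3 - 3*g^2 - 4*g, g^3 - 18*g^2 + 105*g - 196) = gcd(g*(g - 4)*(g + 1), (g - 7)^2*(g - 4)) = g - 4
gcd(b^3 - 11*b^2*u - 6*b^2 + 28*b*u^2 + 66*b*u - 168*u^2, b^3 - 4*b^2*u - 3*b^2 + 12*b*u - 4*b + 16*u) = -b + 4*u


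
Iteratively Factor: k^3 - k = (k - 1)*(k^2 + k) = k*(k - 1)*(k + 1)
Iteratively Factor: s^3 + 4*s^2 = (s + 4)*(s^2) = s*(s + 4)*(s)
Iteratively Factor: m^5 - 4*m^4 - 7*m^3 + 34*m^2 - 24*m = (m - 1)*(m^4 - 3*m^3 - 10*m^2 + 24*m) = (m - 1)*(m + 3)*(m^3 - 6*m^2 + 8*m) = m*(m - 1)*(m + 3)*(m^2 - 6*m + 8) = m*(m - 4)*(m - 1)*(m + 3)*(m - 2)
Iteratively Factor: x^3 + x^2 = (x)*(x^2 + x) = x^2*(x + 1)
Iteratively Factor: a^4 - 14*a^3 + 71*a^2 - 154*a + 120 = (a - 4)*(a^3 - 10*a^2 + 31*a - 30) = (a - 4)*(a - 3)*(a^2 - 7*a + 10) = (a - 4)*(a - 3)*(a - 2)*(a - 5)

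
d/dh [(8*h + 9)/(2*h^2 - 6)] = (4*h^2 - h*(8*h + 9) - 12)/(h^2 - 3)^2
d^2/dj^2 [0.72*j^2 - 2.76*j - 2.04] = 1.44000000000000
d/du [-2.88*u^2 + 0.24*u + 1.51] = 0.24 - 5.76*u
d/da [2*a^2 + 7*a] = 4*a + 7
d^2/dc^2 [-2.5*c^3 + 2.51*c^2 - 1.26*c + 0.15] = 5.02 - 15.0*c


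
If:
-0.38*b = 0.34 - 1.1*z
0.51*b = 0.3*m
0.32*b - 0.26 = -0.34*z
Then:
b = 0.35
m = 0.60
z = 0.43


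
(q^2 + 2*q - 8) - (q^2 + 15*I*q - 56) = 2*q - 15*I*q + 48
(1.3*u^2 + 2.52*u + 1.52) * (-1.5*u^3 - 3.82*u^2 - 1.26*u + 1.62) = -1.95*u^5 - 8.746*u^4 - 13.5444*u^3 - 6.8756*u^2 + 2.1672*u + 2.4624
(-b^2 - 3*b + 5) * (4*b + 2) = -4*b^3 - 14*b^2 + 14*b + 10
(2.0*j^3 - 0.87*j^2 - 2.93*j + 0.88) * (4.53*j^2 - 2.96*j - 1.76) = 9.06*j^5 - 9.8611*j^4 - 14.2177*j^3 + 14.1904*j^2 + 2.552*j - 1.5488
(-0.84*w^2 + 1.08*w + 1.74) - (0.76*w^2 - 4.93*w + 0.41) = -1.6*w^2 + 6.01*w + 1.33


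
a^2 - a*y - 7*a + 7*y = (a - 7)*(a - y)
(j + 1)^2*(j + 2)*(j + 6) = j^4 + 10*j^3 + 29*j^2 + 32*j + 12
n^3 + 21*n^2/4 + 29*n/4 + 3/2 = (n + 1/4)*(n + 2)*(n + 3)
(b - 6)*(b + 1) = b^2 - 5*b - 6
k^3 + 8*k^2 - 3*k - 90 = (k - 3)*(k + 5)*(k + 6)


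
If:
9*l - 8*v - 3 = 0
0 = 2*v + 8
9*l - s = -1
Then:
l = -29/9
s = -28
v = -4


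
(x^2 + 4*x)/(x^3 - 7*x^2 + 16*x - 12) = x*(x + 4)/(x^3 - 7*x^2 + 16*x - 12)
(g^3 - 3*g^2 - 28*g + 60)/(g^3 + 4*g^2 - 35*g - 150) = (g - 2)/(g + 5)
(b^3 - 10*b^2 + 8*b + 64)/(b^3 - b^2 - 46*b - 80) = (b - 4)/(b + 5)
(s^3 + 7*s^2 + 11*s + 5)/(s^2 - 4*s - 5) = (s^2 + 6*s + 5)/(s - 5)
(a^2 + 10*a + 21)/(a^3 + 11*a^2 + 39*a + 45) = (a + 7)/(a^2 + 8*a + 15)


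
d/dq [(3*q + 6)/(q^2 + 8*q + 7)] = 3*(q^2 + 8*q - 2*(q + 2)*(q + 4) + 7)/(q^2 + 8*q + 7)^2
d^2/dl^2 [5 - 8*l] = 0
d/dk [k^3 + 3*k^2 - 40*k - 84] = 3*k^2 + 6*k - 40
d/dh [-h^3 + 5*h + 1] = 5 - 3*h^2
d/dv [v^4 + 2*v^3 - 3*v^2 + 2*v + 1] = 4*v^3 + 6*v^2 - 6*v + 2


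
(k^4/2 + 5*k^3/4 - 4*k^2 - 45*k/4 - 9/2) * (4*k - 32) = 2*k^5 - 11*k^4 - 56*k^3 + 83*k^2 + 342*k + 144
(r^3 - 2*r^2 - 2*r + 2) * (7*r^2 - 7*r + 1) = 7*r^5 - 21*r^4 + r^3 + 26*r^2 - 16*r + 2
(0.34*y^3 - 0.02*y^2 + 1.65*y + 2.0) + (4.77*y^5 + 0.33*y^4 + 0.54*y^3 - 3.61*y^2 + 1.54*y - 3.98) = 4.77*y^5 + 0.33*y^4 + 0.88*y^3 - 3.63*y^2 + 3.19*y - 1.98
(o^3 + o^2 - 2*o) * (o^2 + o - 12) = o^5 + 2*o^4 - 13*o^3 - 14*o^2 + 24*o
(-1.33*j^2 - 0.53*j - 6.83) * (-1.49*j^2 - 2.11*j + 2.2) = 1.9817*j^4 + 3.596*j^3 + 8.369*j^2 + 13.2453*j - 15.026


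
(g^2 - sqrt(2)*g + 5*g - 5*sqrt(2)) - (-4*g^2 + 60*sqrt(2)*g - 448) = 5*g^2 - 61*sqrt(2)*g + 5*g - 5*sqrt(2) + 448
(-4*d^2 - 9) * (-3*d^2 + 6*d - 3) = 12*d^4 - 24*d^3 + 39*d^2 - 54*d + 27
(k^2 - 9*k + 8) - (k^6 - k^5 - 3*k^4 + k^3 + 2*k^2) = -k^6 + k^5 + 3*k^4 - k^3 - k^2 - 9*k + 8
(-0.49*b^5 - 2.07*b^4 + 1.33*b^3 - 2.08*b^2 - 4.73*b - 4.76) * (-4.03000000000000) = 1.9747*b^5 + 8.3421*b^4 - 5.3599*b^3 + 8.3824*b^2 + 19.0619*b + 19.1828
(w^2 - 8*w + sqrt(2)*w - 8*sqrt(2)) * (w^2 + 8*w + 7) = w^4 + sqrt(2)*w^3 - 57*w^2 - 57*sqrt(2)*w - 56*w - 56*sqrt(2)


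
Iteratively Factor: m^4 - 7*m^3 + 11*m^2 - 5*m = (m)*(m^3 - 7*m^2 + 11*m - 5) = m*(m - 1)*(m^2 - 6*m + 5) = m*(m - 5)*(m - 1)*(m - 1)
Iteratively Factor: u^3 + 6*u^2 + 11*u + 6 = (u + 3)*(u^2 + 3*u + 2) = (u + 2)*(u + 3)*(u + 1)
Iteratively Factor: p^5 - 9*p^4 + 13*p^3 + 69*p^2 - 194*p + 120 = (p - 5)*(p^4 - 4*p^3 - 7*p^2 + 34*p - 24) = (p - 5)*(p - 2)*(p^3 - 2*p^2 - 11*p + 12) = (p - 5)*(p - 4)*(p - 2)*(p^2 + 2*p - 3) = (p - 5)*(p - 4)*(p - 2)*(p - 1)*(p + 3)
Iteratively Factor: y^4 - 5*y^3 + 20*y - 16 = (y - 4)*(y^3 - y^2 - 4*y + 4) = (y - 4)*(y - 1)*(y^2 - 4) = (y - 4)*(y - 1)*(y + 2)*(y - 2)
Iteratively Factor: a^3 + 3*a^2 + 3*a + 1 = (a + 1)*(a^2 + 2*a + 1) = (a + 1)^2*(a + 1)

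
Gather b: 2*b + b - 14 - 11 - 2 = 3*b - 27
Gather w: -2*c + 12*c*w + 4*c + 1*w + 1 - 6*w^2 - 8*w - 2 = 2*c - 6*w^2 + w*(12*c - 7) - 1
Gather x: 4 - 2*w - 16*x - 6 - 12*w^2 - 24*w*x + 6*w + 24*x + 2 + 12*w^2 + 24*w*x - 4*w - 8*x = 0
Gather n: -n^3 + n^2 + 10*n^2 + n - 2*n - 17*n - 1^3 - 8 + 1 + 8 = -n^3 + 11*n^2 - 18*n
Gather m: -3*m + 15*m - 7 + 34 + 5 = 12*m + 32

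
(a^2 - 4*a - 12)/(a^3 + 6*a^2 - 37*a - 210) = (a + 2)/(a^2 + 12*a + 35)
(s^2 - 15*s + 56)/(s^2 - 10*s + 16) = (s - 7)/(s - 2)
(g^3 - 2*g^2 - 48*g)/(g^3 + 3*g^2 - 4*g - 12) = g*(g^2 - 2*g - 48)/(g^3 + 3*g^2 - 4*g - 12)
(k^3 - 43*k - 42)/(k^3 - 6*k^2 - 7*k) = (k + 6)/k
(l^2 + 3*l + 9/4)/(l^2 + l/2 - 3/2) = (l + 3/2)/(l - 1)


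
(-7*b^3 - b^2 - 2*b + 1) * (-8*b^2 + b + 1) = 56*b^5 + b^4 + 8*b^3 - 11*b^2 - b + 1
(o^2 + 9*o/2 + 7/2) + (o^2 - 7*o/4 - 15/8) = 2*o^2 + 11*o/4 + 13/8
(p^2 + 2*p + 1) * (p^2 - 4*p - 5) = p^4 - 2*p^3 - 12*p^2 - 14*p - 5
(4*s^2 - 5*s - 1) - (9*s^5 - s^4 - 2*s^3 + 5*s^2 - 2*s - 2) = -9*s^5 + s^4 + 2*s^3 - s^2 - 3*s + 1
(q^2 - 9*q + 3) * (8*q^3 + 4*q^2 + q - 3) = 8*q^5 - 68*q^4 - 11*q^3 + 30*q - 9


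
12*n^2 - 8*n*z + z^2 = (-6*n + z)*(-2*n + z)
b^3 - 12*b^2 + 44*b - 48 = (b - 6)*(b - 4)*(b - 2)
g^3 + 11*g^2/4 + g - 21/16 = (g - 1/2)*(g + 3/2)*(g + 7/4)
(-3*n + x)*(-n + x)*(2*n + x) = 6*n^3 - 5*n^2*x - 2*n*x^2 + x^3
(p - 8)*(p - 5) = p^2 - 13*p + 40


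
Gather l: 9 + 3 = 12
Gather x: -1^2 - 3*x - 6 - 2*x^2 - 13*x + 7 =-2*x^2 - 16*x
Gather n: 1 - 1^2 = 0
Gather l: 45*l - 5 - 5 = 45*l - 10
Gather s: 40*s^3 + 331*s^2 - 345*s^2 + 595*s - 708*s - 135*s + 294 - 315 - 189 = 40*s^3 - 14*s^2 - 248*s - 210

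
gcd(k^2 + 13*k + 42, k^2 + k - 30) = k + 6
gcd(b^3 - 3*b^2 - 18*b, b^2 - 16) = 1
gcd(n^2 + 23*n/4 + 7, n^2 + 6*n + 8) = n + 4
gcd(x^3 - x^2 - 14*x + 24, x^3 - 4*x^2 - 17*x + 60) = x^2 + x - 12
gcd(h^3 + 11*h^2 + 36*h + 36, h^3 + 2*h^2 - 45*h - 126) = h^2 + 9*h + 18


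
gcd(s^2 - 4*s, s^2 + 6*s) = s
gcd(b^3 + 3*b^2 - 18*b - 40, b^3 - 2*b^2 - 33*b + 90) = 1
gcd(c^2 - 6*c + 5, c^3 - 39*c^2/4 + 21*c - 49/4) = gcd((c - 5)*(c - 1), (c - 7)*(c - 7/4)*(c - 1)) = c - 1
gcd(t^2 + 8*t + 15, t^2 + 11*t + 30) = t + 5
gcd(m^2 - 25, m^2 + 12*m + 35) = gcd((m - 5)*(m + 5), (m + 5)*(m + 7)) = m + 5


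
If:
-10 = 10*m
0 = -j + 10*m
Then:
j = -10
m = -1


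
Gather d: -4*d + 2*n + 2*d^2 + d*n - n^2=2*d^2 + d*(n - 4) - n^2 + 2*n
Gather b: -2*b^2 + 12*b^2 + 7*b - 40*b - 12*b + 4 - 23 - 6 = 10*b^2 - 45*b - 25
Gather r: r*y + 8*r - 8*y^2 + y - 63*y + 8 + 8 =r*(y + 8) - 8*y^2 - 62*y + 16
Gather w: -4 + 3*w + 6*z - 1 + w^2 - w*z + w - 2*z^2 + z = w^2 + w*(4 - z) - 2*z^2 + 7*z - 5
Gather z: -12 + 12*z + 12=12*z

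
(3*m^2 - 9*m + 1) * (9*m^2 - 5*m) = 27*m^4 - 96*m^3 + 54*m^2 - 5*m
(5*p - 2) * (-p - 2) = -5*p^2 - 8*p + 4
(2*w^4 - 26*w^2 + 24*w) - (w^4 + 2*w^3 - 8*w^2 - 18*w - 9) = w^4 - 2*w^3 - 18*w^2 + 42*w + 9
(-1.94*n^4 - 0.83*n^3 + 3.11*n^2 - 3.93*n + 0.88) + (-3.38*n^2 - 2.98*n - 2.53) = -1.94*n^4 - 0.83*n^3 - 0.27*n^2 - 6.91*n - 1.65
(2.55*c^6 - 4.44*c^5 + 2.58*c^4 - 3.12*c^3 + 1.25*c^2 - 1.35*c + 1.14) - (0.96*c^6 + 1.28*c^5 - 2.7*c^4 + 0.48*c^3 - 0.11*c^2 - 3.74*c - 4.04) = 1.59*c^6 - 5.72*c^5 + 5.28*c^4 - 3.6*c^3 + 1.36*c^2 + 2.39*c + 5.18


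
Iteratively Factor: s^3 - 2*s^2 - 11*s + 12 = (s - 1)*(s^2 - s - 12) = (s - 1)*(s + 3)*(s - 4)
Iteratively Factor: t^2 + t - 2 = (t - 1)*(t + 2)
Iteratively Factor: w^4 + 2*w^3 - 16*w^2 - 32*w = (w)*(w^3 + 2*w^2 - 16*w - 32) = w*(w + 4)*(w^2 - 2*w - 8) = w*(w + 2)*(w + 4)*(w - 4)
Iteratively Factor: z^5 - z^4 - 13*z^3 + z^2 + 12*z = (z)*(z^4 - z^3 - 13*z^2 + z + 12) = z*(z + 3)*(z^3 - 4*z^2 - z + 4) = z*(z - 1)*(z + 3)*(z^2 - 3*z - 4) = z*(z - 1)*(z + 1)*(z + 3)*(z - 4)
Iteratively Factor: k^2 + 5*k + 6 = (k + 3)*(k + 2)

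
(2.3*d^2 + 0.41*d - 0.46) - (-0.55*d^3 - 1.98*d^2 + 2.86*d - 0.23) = 0.55*d^3 + 4.28*d^2 - 2.45*d - 0.23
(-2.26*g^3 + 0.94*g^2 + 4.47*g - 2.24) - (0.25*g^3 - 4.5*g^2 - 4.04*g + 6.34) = -2.51*g^3 + 5.44*g^2 + 8.51*g - 8.58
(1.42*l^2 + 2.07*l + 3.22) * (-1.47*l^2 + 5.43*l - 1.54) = -2.0874*l^4 + 4.6677*l^3 + 4.3199*l^2 + 14.2968*l - 4.9588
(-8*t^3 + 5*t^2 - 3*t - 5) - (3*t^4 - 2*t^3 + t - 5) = -3*t^4 - 6*t^3 + 5*t^2 - 4*t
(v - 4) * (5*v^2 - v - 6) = 5*v^3 - 21*v^2 - 2*v + 24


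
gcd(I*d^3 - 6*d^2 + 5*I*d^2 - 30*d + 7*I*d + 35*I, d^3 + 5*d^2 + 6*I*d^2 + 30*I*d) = d + 5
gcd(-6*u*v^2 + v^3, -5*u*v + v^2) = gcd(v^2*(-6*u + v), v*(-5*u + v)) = v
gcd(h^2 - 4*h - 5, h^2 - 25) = h - 5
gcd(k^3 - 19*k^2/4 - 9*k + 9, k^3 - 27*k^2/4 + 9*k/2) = k^2 - 27*k/4 + 9/2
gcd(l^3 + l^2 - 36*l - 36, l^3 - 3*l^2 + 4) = l + 1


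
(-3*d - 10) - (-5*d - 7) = 2*d - 3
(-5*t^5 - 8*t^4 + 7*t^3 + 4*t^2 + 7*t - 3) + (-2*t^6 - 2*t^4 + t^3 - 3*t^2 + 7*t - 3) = -2*t^6 - 5*t^5 - 10*t^4 + 8*t^3 + t^2 + 14*t - 6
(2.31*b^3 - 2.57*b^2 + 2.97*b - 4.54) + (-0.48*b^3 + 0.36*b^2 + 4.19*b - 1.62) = 1.83*b^3 - 2.21*b^2 + 7.16*b - 6.16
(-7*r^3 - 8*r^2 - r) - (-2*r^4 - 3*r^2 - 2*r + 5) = 2*r^4 - 7*r^3 - 5*r^2 + r - 5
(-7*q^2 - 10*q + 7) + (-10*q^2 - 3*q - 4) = -17*q^2 - 13*q + 3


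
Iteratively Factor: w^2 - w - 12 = (w + 3)*(w - 4)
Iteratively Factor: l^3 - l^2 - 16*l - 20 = (l + 2)*(l^2 - 3*l - 10) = (l - 5)*(l + 2)*(l + 2)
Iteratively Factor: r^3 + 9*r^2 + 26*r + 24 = (r + 2)*(r^2 + 7*r + 12) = (r + 2)*(r + 3)*(r + 4)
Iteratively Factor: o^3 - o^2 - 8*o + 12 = (o + 3)*(o^2 - 4*o + 4) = (o - 2)*(o + 3)*(o - 2)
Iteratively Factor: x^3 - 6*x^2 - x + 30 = (x + 2)*(x^2 - 8*x + 15) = (x - 5)*(x + 2)*(x - 3)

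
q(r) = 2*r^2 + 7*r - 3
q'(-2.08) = -1.32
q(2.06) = 19.91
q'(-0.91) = 3.36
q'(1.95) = 14.80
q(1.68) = 14.40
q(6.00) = 111.00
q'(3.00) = 19.00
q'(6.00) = 31.00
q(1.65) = 14.00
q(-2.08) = -8.91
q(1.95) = 18.26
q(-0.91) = -7.71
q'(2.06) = 15.24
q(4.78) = 76.16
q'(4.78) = 26.12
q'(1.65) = 13.60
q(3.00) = 36.00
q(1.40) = 10.72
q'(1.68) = 13.72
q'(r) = 4*r + 7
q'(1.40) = 12.60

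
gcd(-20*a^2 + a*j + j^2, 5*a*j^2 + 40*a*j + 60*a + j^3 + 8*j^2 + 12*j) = 5*a + j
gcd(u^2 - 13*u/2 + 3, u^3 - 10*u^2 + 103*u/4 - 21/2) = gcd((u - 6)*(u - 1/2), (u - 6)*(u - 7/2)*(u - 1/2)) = u^2 - 13*u/2 + 3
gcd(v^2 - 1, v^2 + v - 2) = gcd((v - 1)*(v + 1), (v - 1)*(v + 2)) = v - 1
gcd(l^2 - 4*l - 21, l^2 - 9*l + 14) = l - 7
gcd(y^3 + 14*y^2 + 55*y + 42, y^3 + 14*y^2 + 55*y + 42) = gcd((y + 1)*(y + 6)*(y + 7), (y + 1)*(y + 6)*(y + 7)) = y^3 + 14*y^2 + 55*y + 42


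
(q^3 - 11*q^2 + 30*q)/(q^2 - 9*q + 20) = q*(q - 6)/(q - 4)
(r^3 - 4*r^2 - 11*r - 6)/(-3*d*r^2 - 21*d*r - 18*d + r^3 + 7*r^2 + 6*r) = (r^2 - 5*r - 6)/(-3*d*r - 18*d + r^2 + 6*r)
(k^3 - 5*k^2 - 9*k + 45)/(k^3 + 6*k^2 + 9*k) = (k^2 - 8*k + 15)/(k*(k + 3))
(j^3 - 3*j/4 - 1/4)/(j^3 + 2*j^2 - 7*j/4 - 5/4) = (2*j + 1)/(2*j + 5)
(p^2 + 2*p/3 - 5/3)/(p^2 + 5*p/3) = (p - 1)/p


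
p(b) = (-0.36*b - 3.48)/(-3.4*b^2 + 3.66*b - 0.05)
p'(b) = (-0.36*b - 3.48)*(6.8*b - 3.66)/(-3.4*b^2 + 3.66*b - 0.05)^2 - 0.36/(-3.4*b^2 + 3.66*b - 0.05)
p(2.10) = 0.58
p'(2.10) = -0.78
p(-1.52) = 0.22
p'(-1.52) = 0.25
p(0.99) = -15.91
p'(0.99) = -204.31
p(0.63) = -4.09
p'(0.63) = -3.21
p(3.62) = 0.15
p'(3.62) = -0.09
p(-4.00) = 0.03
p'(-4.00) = 0.02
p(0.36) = -4.36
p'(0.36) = 5.96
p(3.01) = 0.23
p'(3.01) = -0.18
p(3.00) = 0.23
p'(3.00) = -0.18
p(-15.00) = -0.00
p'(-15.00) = 0.00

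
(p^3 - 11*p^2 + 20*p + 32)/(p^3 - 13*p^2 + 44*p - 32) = (p + 1)/(p - 1)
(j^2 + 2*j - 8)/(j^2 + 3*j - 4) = (j - 2)/(j - 1)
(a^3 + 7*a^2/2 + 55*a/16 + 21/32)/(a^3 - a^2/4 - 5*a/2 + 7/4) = (8*a^2 + 14*a + 3)/(8*(a^2 - 2*a + 1))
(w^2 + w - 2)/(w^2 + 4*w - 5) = (w + 2)/(w + 5)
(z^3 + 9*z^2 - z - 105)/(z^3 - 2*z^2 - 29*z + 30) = (z^2 + 4*z - 21)/(z^2 - 7*z + 6)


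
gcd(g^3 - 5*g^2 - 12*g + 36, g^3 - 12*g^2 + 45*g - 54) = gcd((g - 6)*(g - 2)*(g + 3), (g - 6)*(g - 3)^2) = g - 6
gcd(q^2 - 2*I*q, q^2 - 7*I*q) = q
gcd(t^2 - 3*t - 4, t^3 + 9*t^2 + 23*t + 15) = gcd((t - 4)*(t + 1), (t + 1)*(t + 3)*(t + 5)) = t + 1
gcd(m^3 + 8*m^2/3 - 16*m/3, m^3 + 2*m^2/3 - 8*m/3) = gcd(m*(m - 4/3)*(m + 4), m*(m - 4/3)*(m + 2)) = m^2 - 4*m/3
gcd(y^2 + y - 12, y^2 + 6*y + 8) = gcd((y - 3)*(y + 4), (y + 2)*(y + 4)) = y + 4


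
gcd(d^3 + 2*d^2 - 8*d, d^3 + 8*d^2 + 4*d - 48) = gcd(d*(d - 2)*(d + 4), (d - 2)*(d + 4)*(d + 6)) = d^2 + 2*d - 8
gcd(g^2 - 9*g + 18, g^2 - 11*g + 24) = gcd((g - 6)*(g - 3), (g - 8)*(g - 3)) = g - 3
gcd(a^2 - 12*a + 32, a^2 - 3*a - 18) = 1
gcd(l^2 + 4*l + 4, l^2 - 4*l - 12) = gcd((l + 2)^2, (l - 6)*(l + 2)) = l + 2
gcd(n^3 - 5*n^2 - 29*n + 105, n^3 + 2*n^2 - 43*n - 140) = n^2 - 2*n - 35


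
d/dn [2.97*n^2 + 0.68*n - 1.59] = 5.94*n + 0.68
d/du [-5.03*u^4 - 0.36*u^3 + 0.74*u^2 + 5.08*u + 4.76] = -20.12*u^3 - 1.08*u^2 + 1.48*u + 5.08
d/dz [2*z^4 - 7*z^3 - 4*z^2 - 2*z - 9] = 8*z^3 - 21*z^2 - 8*z - 2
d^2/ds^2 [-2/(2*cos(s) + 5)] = 4*(-5*cos(s) + cos(2*s) - 3)/(2*cos(s) + 5)^3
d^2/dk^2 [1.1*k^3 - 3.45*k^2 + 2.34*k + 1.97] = 6.6*k - 6.9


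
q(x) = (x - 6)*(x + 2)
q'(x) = 2*x - 4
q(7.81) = 17.76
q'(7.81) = 11.62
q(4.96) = -7.24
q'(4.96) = 5.92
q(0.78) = -14.51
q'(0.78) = -2.44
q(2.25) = -15.94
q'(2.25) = 0.50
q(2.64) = -15.59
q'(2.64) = 1.28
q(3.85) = -12.58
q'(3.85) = 3.70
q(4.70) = -8.71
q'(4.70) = 5.40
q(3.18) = -14.61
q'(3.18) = 2.36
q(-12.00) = 180.00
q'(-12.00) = -28.00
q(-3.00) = 9.00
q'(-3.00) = -10.00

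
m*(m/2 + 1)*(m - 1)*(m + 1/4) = m^4/2 + 5*m^3/8 - 7*m^2/8 - m/4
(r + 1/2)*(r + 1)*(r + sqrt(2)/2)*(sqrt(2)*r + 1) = sqrt(2)*r^4 + 2*r^3 + 3*sqrt(2)*r^3/2 + sqrt(2)*r^2 + 3*r^2 + r + 3*sqrt(2)*r/4 + sqrt(2)/4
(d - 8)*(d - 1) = d^2 - 9*d + 8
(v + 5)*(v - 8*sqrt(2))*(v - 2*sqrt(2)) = v^3 - 10*sqrt(2)*v^2 + 5*v^2 - 50*sqrt(2)*v + 32*v + 160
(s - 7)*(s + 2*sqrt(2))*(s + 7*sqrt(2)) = s^3 - 7*s^2 + 9*sqrt(2)*s^2 - 63*sqrt(2)*s + 28*s - 196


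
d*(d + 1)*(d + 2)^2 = d^4 + 5*d^3 + 8*d^2 + 4*d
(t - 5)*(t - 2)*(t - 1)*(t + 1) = t^4 - 7*t^3 + 9*t^2 + 7*t - 10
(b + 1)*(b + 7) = b^2 + 8*b + 7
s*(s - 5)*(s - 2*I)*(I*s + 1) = I*s^4 + 3*s^3 - 5*I*s^3 - 15*s^2 - 2*I*s^2 + 10*I*s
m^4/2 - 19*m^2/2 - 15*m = m*(m/2 + 1)*(m - 5)*(m + 3)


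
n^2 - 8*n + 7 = (n - 7)*(n - 1)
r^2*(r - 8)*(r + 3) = r^4 - 5*r^3 - 24*r^2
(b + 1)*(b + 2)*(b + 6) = b^3 + 9*b^2 + 20*b + 12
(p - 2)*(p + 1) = p^2 - p - 2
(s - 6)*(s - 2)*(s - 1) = s^3 - 9*s^2 + 20*s - 12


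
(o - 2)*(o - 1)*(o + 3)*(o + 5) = o^4 + 5*o^3 - 7*o^2 - 29*o + 30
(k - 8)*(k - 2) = k^2 - 10*k + 16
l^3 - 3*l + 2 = (l - 1)^2*(l + 2)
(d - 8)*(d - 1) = d^2 - 9*d + 8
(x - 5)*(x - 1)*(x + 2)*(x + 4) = x^4 - 23*x^2 - 18*x + 40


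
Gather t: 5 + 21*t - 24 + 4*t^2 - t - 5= 4*t^2 + 20*t - 24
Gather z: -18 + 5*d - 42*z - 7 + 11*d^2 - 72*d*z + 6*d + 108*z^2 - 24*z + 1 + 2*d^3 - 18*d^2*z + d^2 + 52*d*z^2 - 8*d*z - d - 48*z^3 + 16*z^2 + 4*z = 2*d^3 + 12*d^2 + 10*d - 48*z^3 + z^2*(52*d + 124) + z*(-18*d^2 - 80*d - 62) - 24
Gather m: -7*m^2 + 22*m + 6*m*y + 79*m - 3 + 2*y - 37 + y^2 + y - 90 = -7*m^2 + m*(6*y + 101) + y^2 + 3*y - 130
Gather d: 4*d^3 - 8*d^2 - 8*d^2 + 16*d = 4*d^3 - 16*d^2 + 16*d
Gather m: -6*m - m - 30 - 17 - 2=-7*m - 49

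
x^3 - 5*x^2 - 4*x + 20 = (x - 5)*(x - 2)*(x + 2)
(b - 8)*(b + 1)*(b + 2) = b^3 - 5*b^2 - 22*b - 16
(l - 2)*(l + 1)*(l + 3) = l^3 + 2*l^2 - 5*l - 6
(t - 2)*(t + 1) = t^2 - t - 2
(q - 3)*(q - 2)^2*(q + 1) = q^4 - 6*q^3 + 9*q^2 + 4*q - 12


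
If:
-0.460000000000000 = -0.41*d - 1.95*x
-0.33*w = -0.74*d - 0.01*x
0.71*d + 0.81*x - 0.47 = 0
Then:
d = 0.52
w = 1.16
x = 0.13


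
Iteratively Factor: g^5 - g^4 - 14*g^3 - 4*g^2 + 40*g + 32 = (g + 1)*(g^4 - 2*g^3 - 12*g^2 + 8*g + 32) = (g - 2)*(g + 1)*(g^3 - 12*g - 16) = (g - 4)*(g - 2)*(g + 1)*(g^2 + 4*g + 4) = (g - 4)*(g - 2)*(g + 1)*(g + 2)*(g + 2)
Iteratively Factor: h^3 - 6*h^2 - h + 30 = (h - 5)*(h^2 - h - 6) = (h - 5)*(h - 3)*(h + 2)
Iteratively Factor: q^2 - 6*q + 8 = (q - 2)*(q - 4)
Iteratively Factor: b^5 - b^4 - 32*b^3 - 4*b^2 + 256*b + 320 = (b - 5)*(b^4 + 4*b^3 - 12*b^2 - 64*b - 64) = (b - 5)*(b - 4)*(b^3 + 8*b^2 + 20*b + 16) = (b - 5)*(b - 4)*(b + 4)*(b^2 + 4*b + 4) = (b - 5)*(b - 4)*(b + 2)*(b + 4)*(b + 2)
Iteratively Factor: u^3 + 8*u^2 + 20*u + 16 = (u + 2)*(u^2 + 6*u + 8) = (u + 2)*(u + 4)*(u + 2)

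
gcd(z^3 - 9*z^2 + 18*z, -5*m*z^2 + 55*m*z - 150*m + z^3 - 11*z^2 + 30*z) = z - 6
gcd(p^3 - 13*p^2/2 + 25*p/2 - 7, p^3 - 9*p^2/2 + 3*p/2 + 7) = p^2 - 11*p/2 + 7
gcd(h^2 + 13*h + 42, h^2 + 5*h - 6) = h + 6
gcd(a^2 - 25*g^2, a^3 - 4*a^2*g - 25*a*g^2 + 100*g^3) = a^2 - 25*g^2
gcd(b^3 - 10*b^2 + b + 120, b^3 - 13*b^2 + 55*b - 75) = b - 5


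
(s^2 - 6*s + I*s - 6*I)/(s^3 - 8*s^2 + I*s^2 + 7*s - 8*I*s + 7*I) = (s - 6)/(s^2 - 8*s + 7)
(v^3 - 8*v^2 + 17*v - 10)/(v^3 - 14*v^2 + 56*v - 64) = (v^2 - 6*v + 5)/(v^2 - 12*v + 32)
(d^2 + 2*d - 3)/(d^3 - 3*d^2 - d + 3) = (d + 3)/(d^2 - 2*d - 3)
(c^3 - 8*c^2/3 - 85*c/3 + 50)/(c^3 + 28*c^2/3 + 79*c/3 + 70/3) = (3*c^2 - 23*c + 30)/(3*c^2 + 13*c + 14)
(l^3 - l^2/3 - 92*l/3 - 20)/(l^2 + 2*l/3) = l - 1 - 30/l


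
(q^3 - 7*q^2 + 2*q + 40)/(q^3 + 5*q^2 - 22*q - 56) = (q - 5)/(q + 7)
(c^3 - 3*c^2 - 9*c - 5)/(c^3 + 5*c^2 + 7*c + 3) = (c - 5)/(c + 3)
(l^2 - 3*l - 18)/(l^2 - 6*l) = (l + 3)/l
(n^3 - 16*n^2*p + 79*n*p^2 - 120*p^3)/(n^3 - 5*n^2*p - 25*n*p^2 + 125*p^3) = (-n^2 + 11*n*p - 24*p^2)/(-n^2 + 25*p^2)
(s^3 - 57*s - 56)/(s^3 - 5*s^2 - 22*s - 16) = (s + 7)/(s + 2)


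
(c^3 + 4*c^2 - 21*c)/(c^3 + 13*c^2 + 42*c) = (c - 3)/(c + 6)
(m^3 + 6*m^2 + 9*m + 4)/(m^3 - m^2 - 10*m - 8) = (m^2 + 5*m + 4)/(m^2 - 2*m - 8)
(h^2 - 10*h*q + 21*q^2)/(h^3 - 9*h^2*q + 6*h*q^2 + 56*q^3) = (-h + 3*q)/(-h^2 + 2*h*q + 8*q^2)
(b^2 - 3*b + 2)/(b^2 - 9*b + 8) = (b - 2)/(b - 8)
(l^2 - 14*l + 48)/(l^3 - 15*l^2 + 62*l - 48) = 1/(l - 1)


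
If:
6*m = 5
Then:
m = 5/6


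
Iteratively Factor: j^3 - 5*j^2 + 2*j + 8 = (j - 4)*(j^2 - j - 2) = (j - 4)*(j + 1)*(j - 2)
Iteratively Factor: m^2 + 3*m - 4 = (m - 1)*(m + 4)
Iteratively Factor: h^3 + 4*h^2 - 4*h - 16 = (h + 2)*(h^2 + 2*h - 8) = (h + 2)*(h + 4)*(h - 2)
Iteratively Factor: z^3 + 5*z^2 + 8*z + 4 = (z + 1)*(z^2 + 4*z + 4) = (z + 1)*(z + 2)*(z + 2)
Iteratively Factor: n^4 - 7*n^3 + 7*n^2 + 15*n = (n - 3)*(n^3 - 4*n^2 - 5*n) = (n - 5)*(n - 3)*(n^2 + n) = n*(n - 5)*(n - 3)*(n + 1)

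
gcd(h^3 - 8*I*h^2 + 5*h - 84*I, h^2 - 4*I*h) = h - 4*I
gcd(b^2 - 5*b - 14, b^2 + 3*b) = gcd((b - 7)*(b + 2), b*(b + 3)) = 1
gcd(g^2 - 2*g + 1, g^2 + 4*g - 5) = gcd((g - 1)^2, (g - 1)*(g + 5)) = g - 1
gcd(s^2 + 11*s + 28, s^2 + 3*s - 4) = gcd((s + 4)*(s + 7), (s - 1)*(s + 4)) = s + 4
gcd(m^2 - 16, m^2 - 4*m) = m - 4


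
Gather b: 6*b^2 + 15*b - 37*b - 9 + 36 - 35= 6*b^2 - 22*b - 8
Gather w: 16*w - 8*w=8*w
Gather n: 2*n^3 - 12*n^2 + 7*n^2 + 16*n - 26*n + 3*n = 2*n^3 - 5*n^2 - 7*n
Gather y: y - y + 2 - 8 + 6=0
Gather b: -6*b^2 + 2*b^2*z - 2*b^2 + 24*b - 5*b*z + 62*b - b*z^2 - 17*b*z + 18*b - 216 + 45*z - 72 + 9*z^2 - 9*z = b^2*(2*z - 8) + b*(-z^2 - 22*z + 104) + 9*z^2 + 36*z - 288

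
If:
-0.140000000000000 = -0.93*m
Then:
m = 0.15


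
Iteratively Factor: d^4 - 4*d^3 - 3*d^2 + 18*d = (d)*(d^3 - 4*d^2 - 3*d + 18) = d*(d + 2)*(d^2 - 6*d + 9) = d*(d - 3)*(d + 2)*(d - 3)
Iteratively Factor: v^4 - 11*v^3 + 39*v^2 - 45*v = (v)*(v^3 - 11*v^2 + 39*v - 45) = v*(v - 3)*(v^2 - 8*v + 15) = v*(v - 3)^2*(v - 5)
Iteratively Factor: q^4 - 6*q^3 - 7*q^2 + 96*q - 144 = (q - 3)*(q^3 - 3*q^2 - 16*q + 48) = (q - 3)^2*(q^2 - 16) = (q - 3)^2*(q + 4)*(q - 4)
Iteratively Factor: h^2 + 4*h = (h)*(h + 4)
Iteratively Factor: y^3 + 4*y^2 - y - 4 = (y - 1)*(y^2 + 5*y + 4) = (y - 1)*(y + 1)*(y + 4)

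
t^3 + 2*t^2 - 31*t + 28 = (t - 4)*(t - 1)*(t + 7)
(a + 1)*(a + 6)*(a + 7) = a^3 + 14*a^2 + 55*a + 42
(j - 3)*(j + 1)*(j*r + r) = j^3*r - j^2*r - 5*j*r - 3*r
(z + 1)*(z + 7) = z^2 + 8*z + 7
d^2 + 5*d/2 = d*(d + 5/2)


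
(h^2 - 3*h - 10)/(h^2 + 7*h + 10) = (h - 5)/(h + 5)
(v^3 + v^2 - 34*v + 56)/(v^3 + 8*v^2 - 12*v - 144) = (v^2 + 5*v - 14)/(v^2 + 12*v + 36)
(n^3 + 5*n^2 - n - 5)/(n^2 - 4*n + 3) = (n^2 + 6*n + 5)/(n - 3)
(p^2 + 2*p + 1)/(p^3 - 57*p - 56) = (p + 1)/(p^2 - p - 56)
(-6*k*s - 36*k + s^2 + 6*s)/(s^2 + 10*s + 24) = (-6*k + s)/(s + 4)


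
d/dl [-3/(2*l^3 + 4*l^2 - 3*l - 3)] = 3*(6*l^2 + 8*l - 3)/(2*l^3 + 4*l^2 - 3*l - 3)^2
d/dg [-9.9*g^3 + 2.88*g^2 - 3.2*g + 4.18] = -29.7*g^2 + 5.76*g - 3.2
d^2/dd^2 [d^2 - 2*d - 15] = 2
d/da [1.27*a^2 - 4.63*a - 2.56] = 2.54*a - 4.63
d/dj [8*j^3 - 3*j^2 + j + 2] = 24*j^2 - 6*j + 1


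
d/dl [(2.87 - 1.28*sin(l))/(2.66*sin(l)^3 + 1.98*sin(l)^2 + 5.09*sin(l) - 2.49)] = (6.8096*sin(l)^3 - 20.3682*sin(l)^2 - 11.3652*sin(l) - 11.4211)*cos(l)/(7.0756*sin(l)^6 + 10.5336*sin(l)^5 + 30.9992*sin(l)^4 + 6.9096*sin(l)^3 + 16.0477*sin(l)^2 - 25.3482*sin(l) + 6.2001)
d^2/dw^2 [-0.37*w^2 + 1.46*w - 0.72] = -0.740000000000000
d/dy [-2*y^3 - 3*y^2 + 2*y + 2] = -6*y^2 - 6*y + 2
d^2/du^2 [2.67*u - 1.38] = 0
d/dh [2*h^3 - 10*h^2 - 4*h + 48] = 6*h^2 - 20*h - 4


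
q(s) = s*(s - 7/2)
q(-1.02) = 4.61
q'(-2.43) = -8.36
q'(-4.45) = -12.40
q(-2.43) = 14.41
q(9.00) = 49.50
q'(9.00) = 14.50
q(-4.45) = 35.38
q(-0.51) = 2.05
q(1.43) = -2.96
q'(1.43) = -0.64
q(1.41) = -2.95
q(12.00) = 102.00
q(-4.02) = 30.23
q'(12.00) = 20.50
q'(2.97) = 2.44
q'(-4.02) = -11.54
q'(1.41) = -0.68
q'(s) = 2*s - 7/2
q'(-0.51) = -4.52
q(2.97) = -1.57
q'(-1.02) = -5.54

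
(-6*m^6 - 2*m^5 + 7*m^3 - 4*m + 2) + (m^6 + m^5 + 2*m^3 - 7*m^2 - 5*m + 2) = -5*m^6 - m^5 + 9*m^3 - 7*m^2 - 9*m + 4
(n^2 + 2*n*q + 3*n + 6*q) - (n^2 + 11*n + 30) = 2*n*q - 8*n + 6*q - 30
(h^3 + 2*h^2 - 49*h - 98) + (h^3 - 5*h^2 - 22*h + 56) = 2*h^3 - 3*h^2 - 71*h - 42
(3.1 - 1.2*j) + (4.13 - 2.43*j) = 7.23 - 3.63*j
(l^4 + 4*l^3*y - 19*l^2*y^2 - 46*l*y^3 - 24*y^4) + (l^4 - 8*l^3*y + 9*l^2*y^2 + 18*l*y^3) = 2*l^4 - 4*l^3*y - 10*l^2*y^2 - 28*l*y^3 - 24*y^4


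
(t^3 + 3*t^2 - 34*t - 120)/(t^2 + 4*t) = t - 1 - 30/t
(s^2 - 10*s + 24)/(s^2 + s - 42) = (s - 4)/(s + 7)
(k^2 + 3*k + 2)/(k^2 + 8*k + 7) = (k + 2)/(k + 7)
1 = 1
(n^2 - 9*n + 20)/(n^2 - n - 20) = (n - 4)/(n + 4)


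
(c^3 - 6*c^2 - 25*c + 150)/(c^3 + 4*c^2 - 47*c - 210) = (c^2 - 11*c + 30)/(c^2 - c - 42)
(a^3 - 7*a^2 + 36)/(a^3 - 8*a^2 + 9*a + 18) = (a + 2)/(a + 1)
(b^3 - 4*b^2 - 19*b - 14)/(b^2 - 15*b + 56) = (b^2 + 3*b + 2)/(b - 8)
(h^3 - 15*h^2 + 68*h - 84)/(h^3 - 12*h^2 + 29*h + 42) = (h - 2)/(h + 1)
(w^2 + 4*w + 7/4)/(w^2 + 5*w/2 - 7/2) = (w + 1/2)/(w - 1)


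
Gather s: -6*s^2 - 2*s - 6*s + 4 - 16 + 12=-6*s^2 - 8*s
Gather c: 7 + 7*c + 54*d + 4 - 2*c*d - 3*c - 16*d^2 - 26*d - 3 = c*(4 - 2*d) - 16*d^2 + 28*d + 8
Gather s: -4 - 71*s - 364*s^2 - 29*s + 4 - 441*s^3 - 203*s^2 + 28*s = -441*s^3 - 567*s^2 - 72*s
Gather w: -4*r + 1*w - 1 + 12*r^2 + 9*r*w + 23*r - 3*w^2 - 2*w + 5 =12*r^2 + 19*r - 3*w^2 + w*(9*r - 1) + 4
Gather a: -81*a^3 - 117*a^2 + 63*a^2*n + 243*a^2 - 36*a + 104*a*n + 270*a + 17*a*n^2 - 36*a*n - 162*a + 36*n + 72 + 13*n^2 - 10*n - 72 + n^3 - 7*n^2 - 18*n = -81*a^3 + a^2*(63*n + 126) + a*(17*n^2 + 68*n + 72) + n^3 + 6*n^2 + 8*n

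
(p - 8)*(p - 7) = p^2 - 15*p + 56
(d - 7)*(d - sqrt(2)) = d^2 - 7*d - sqrt(2)*d + 7*sqrt(2)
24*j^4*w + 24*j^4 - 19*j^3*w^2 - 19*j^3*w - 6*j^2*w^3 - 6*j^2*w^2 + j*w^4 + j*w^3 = (-8*j + w)*(-j + w)*(3*j + w)*(j*w + j)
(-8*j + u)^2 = 64*j^2 - 16*j*u + u^2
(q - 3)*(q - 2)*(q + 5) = q^3 - 19*q + 30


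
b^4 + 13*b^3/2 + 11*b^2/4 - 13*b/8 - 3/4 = (b - 1/2)*(b + 1/2)^2*(b + 6)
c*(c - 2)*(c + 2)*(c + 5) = c^4 + 5*c^3 - 4*c^2 - 20*c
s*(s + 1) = s^2 + s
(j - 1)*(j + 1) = j^2 - 1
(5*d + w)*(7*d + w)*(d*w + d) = 35*d^3*w + 35*d^3 + 12*d^2*w^2 + 12*d^2*w + d*w^3 + d*w^2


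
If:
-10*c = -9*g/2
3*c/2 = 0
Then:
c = 0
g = 0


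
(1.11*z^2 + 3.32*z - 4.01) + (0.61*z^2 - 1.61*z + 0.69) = 1.72*z^2 + 1.71*z - 3.32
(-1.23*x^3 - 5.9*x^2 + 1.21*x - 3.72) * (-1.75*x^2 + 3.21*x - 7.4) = 2.1525*x^5 + 6.3767*x^4 - 11.9545*x^3 + 54.0541*x^2 - 20.8952*x + 27.528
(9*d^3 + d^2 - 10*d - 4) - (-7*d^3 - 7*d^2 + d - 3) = 16*d^3 + 8*d^2 - 11*d - 1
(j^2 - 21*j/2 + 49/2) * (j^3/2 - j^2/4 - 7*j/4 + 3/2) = j^5/2 - 11*j^4/2 + 105*j^3/8 + 55*j^2/4 - 469*j/8 + 147/4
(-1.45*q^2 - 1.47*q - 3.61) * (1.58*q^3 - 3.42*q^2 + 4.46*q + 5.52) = -2.291*q^5 + 2.6364*q^4 - 7.1434*q^3 - 2.214*q^2 - 24.215*q - 19.9272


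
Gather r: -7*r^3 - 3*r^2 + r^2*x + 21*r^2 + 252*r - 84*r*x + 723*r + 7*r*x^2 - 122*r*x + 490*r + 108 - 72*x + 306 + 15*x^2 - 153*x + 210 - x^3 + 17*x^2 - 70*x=-7*r^3 + r^2*(x + 18) + r*(7*x^2 - 206*x + 1465) - x^3 + 32*x^2 - 295*x + 624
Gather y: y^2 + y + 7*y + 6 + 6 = y^2 + 8*y + 12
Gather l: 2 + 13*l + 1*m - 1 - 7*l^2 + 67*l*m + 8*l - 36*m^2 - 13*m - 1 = -7*l^2 + l*(67*m + 21) - 36*m^2 - 12*m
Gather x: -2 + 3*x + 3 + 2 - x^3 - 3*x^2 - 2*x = -x^3 - 3*x^2 + x + 3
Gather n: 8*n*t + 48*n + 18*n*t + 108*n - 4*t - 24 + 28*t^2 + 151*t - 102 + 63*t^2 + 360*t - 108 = n*(26*t + 156) + 91*t^2 + 507*t - 234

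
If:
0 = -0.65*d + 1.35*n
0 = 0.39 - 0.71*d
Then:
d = 0.55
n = 0.26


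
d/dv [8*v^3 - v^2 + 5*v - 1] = 24*v^2 - 2*v + 5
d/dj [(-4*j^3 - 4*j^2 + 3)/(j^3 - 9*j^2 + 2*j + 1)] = (40*j^4 - 16*j^3 - 29*j^2 + 46*j - 6)/(j^6 - 18*j^5 + 85*j^4 - 34*j^3 - 14*j^2 + 4*j + 1)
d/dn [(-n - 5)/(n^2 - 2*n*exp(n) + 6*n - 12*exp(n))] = (-n^2 + 2*n*exp(n) - 6*n - 2*(n + 5)*(n*exp(n) - n + 7*exp(n) - 3) + 12*exp(n))/(n^2 - 2*n*exp(n) + 6*n - 12*exp(n))^2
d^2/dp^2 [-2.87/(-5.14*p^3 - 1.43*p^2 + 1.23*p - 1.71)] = (-(88.5108*p + 8.2082)*(5.14*p^3 + 1.43*p^2 - 1.23*p + 1.71) + 2.87*(15.42*p^2 + 2.86*p - 1.23)*(30.84*p^2 + 5.72*p - 2.46))/(5.14*p^3 + 1.43*p^2 - 1.23*p + 1.71)^3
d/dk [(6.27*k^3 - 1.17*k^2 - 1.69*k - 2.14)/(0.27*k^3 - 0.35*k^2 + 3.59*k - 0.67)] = (-1.8786*k^4 + 45.9312*k^3 - 15.6611*k^2 + 0.0697999999999999*k + 8.8149)/(0.0729*k^6 - 0.189*k^5 + 2.0611*k^4 - 2.8748*k^3 + 13.3571*k^2 - 4.8106*k + 0.4489)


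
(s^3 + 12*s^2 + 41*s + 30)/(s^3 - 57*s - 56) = (s^2 + 11*s + 30)/(s^2 - s - 56)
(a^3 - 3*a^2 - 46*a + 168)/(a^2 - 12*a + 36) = (a^2 + 3*a - 28)/(a - 6)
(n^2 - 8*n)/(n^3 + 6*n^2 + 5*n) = (n - 8)/(n^2 + 6*n + 5)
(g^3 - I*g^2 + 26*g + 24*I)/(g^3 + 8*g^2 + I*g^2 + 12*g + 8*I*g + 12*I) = (g^2 - 2*I*g + 24)/(g^2 + 8*g + 12)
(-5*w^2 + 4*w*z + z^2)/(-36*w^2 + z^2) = (5*w^2 - 4*w*z - z^2)/(36*w^2 - z^2)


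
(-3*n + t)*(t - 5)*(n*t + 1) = -3*n^2*t^2 + 15*n^2*t + n*t^3 - 5*n*t^2 - 3*n*t + 15*n + t^2 - 5*t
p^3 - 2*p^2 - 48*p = p*(p - 8)*(p + 6)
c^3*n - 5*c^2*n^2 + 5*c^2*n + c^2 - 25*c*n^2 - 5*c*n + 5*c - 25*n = (c + 5)*(c - 5*n)*(c*n + 1)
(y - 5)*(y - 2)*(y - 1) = y^3 - 8*y^2 + 17*y - 10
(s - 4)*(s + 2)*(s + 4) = s^3 + 2*s^2 - 16*s - 32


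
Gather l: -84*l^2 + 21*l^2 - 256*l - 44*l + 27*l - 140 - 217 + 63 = -63*l^2 - 273*l - 294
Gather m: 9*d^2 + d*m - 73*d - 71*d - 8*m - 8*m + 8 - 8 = 9*d^2 - 144*d + m*(d - 16)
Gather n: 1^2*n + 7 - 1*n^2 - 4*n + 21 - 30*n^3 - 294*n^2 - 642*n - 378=-30*n^3 - 295*n^2 - 645*n - 350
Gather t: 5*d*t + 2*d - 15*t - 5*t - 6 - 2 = 2*d + t*(5*d - 20) - 8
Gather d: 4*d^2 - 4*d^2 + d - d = 0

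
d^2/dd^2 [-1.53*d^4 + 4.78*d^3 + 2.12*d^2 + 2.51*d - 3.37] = -18.36*d^2 + 28.68*d + 4.24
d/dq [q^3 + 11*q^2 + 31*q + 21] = 3*q^2 + 22*q + 31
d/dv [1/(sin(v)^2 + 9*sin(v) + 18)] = -(2*sin(v) + 9)*cos(v)/(sin(v)^2 + 9*sin(v) + 18)^2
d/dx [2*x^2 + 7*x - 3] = 4*x + 7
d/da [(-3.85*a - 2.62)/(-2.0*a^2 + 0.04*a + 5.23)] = (7.7*a^2 - 0.154*a - (3.85*a + 2.62)*(4.0*a - 0.04) - 20.1355)/(-2.0*a^2 + 0.04*a + 5.23)^2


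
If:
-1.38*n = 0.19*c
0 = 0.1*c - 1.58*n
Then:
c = 0.00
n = 0.00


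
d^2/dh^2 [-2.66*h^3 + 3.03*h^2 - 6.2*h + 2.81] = 6.06 - 15.96*h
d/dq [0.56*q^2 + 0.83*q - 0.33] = 1.12*q + 0.83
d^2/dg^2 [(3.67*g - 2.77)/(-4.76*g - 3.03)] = (231.386456 - 2.8421709430404e-14*g)/(4.76*g + 3.03)^3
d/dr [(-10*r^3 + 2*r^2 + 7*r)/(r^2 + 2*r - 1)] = (-10*r^4 - 40*r^3 + 27*r^2 - 4*r - 7)/(r^4 + 4*r^3 + 2*r^2 - 4*r + 1)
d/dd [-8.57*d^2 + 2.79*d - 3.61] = 2.79 - 17.14*d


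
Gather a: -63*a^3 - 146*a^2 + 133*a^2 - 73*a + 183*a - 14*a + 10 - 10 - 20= -63*a^3 - 13*a^2 + 96*a - 20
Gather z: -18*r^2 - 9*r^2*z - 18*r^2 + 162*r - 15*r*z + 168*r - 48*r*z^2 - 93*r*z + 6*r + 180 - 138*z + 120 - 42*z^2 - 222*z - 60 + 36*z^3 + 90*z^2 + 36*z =-36*r^2 + 336*r + 36*z^3 + z^2*(48 - 48*r) + z*(-9*r^2 - 108*r - 324) + 240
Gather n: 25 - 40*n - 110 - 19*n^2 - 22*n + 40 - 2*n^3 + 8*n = -2*n^3 - 19*n^2 - 54*n - 45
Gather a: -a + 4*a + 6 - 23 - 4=3*a - 21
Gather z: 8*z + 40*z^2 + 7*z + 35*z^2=75*z^2 + 15*z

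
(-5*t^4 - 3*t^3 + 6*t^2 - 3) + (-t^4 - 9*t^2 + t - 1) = -6*t^4 - 3*t^3 - 3*t^2 + t - 4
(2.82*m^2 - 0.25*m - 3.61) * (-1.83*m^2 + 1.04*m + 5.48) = -5.1606*m^4 + 3.3903*m^3 + 21.7999*m^2 - 5.1244*m - 19.7828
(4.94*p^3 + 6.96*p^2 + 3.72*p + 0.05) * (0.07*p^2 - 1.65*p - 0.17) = 0.3458*p^5 - 7.6638*p^4 - 12.0634*p^3 - 7.3177*p^2 - 0.7149*p - 0.0085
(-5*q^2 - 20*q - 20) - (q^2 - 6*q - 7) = -6*q^2 - 14*q - 13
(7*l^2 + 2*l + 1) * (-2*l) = -14*l^3 - 4*l^2 - 2*l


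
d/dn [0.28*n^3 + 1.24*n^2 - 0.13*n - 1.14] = 0.84*n^2 + 2.48*n - 0.13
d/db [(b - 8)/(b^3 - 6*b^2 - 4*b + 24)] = (b^3 - 6*b^2 - 4*b + (b - 8)*(-3*b^2 + 12*b + 4) + 24)/(b^3 - 6*b^2 - 4*b + 24)^2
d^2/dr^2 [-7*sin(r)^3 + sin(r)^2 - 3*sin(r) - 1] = 63*sin(r)^3 - 4*sin(r)^2 - 39*sin(r) + 2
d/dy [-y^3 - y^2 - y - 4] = -3*y^2 - 2*y - 1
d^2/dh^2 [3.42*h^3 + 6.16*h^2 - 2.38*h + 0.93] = 20.52*h + 12.32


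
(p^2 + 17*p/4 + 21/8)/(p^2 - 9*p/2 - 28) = (p + 3/4)/(p - 8)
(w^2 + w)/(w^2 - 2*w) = (w + 1)/(w - 2)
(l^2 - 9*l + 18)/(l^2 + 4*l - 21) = (l - 6)/(l + 7)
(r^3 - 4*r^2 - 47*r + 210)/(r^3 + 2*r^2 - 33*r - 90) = (r^2 + 2*r - 35)/(r^2 + 8*r + 15)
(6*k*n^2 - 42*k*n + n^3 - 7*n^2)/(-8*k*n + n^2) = (-6*k*n + 42*k - n^2 + 7*n)/(8*k - n)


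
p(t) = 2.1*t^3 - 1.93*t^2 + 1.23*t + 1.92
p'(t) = 6.3*t^2 - 3.86*t + 1.23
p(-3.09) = -82.27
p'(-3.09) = 73.31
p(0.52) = 2.33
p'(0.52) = 0.93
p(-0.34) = 1.20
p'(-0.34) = 3.27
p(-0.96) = -2.90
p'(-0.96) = 10.74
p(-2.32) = -37.54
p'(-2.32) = 44.09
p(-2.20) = -32.49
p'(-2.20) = 40.21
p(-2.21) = -32.89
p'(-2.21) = 40.53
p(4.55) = 165.37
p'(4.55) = 114.09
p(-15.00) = -7538.28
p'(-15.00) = 1476.63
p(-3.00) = -75.84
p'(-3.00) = 69.51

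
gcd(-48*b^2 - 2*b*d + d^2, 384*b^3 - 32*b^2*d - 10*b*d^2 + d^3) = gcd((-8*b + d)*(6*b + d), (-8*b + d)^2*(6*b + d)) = 48*b^2 + 2*b*d - d^2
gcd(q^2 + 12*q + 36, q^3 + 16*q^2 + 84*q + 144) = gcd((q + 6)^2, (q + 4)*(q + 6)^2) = q^2 + 12*q + 36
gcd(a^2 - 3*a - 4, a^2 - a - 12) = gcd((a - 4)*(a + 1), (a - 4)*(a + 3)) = a - 4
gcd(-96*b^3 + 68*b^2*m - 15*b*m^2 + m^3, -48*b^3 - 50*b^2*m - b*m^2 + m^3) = 8*b - m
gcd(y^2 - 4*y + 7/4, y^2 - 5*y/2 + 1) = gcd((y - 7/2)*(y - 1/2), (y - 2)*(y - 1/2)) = y - 1/2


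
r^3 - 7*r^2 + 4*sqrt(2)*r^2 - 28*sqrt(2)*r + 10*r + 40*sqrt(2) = (r - 5)*(r - 2)*(r + 4*sqrt(2))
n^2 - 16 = (n - 4)*(n + 4)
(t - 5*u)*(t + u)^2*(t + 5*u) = t^4 + 2*t^3*u - 24*t^2*u^2 - 50*t*u^3 - 25*u^4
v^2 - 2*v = v*(v - 2)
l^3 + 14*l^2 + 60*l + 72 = (l + 2)*(l + 6)^2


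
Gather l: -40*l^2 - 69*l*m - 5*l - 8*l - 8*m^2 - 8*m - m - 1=-40*l^2 + l*(-69*m - 13) - 8*m^2 - 9*m - 1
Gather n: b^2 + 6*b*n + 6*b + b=b^2 + 6*b*n + 7*b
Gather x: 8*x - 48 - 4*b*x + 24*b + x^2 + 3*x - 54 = 24*b + x^2 + x*(11 - 4*b) - 102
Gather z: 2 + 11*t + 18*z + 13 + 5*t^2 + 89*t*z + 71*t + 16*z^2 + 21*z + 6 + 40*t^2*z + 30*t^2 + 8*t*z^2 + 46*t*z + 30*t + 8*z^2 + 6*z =35*t^2 + 112*t + z^2*(8*t + 24) + z*(40*t^2 + 135*t + 45) + 21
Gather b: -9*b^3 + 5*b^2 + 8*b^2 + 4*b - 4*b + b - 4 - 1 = -9*b^3 + 13*b^2 + b - 5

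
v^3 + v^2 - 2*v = v*(v - 1)*(v + 2)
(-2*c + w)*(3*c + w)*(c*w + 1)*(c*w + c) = -6*c^4*w^2 - 6*c^4*w + c^3*w^3 + c^3*w^2 - 6*c^3*w - 6*c^3 + c^2*w^4 + c^2*w^3 + c^2*w^2 + c^2*w + c*w^3 + c*w^2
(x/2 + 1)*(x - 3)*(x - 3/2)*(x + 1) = x^4/2 - 3*x^3/4 - 7*x^2/2 + 9*x/4 + 9/2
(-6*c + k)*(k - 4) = -6*c*k + 24*c + k^2 - 4*k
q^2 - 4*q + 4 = (q - 2)^2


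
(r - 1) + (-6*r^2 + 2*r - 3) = -6*r^2 + 3*r - 4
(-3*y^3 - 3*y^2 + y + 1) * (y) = -3*y^4 - 3*y^3 + y^2 + y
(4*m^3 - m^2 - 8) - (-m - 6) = 4*m^3 - m^2 + m - 2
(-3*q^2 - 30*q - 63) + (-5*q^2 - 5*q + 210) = -8*q^2 - 35*q + 147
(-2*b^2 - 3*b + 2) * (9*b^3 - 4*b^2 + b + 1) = -18*b^5 - 19*b^4 + 28*b^3 - 13*b^2 - b + 2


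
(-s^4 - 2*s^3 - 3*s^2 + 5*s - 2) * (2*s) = -2*s^5 - 4*s^4 - 6*s^3 + 10*s^2 - 4*s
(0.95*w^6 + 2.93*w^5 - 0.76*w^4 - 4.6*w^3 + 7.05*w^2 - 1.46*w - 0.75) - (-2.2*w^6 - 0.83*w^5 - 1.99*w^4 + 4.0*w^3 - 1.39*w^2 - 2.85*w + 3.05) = 3.15*w^6 + 3.76*w^5 + 1.23*w^4 - 8.6*w^3 + 8.44*w^2 + 1.39*w - 3.8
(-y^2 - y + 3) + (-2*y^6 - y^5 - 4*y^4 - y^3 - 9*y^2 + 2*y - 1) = -2*y^6 - y^5 - 4*y^4 - y^3 - 10*y^2 + y + 2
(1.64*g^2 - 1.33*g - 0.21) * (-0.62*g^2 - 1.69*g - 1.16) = -1.0168*g^4 - 1.947*g^3 + 0.4755*g^2 + 1.8977*g + 0.2436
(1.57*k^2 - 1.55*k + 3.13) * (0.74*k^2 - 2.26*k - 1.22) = 1.1618*k^4 - 4.6952*k^3 + 3.9038*k^2 - 5.1828*k - 3.8186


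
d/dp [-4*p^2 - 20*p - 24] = -8*p - 20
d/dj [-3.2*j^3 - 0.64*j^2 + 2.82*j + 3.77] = -9.6*j^2 - 1.28*j + 2.82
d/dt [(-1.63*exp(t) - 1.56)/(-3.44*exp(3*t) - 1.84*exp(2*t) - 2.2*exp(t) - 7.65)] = (-11.2144*exp(3*t) - 19.0984*exp(2*t) - 5.7408*exp(t) + 9.0375)*exp(t)/(11.8336*exp(6*t) + 12.6592*exp(5*t) + 18.5216*exp(4*t) + 60.728*exp(3*t) + 32.992*exp(2*t) + 33.66*exp(t) + 58.5225)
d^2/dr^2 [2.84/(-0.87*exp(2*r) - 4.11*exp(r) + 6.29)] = (-2.84*(1.74*exp(r) + 4.11)*(3.48*exp(r) + 8.22)*exp(r) + (9.8832*exp(r) + 11.6724)*(0.87*exp(2*r) + 4.11*exp(r) - 6.29))*exp(r)/(0.87*exp(2*r) + 4.11*exp(r) - 6.29)^3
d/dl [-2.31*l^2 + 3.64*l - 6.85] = 3.64 - 4.62*l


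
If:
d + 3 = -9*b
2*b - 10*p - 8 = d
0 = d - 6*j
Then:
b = 10*p/11 + 5/11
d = -90*p/11 - 78/11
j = -15*p/11 - 13/11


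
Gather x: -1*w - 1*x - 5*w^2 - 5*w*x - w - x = -5*w^2 - 2*w + x*(-5*w - 2)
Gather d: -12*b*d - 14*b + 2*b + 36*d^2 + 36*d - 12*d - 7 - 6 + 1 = -12*b + 36*d^2 + d*(24 - 12*b) - 12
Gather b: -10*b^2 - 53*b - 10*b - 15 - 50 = -10*b^2 - 63*b - 65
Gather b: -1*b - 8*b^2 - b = -8*b^2 - 2*b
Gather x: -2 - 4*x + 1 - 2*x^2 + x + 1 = -2*x^2 - 3*x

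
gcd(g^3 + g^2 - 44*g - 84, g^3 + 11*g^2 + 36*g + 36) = g^2 + 8*g + 12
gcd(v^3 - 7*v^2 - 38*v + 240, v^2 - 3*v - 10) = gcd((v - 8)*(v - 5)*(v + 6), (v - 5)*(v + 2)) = v - 5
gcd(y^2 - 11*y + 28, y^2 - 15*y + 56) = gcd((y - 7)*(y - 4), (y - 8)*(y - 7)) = y - 7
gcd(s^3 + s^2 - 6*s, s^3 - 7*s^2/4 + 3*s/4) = s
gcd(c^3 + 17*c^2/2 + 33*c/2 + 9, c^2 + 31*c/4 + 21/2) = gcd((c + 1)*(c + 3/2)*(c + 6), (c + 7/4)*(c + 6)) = c + 6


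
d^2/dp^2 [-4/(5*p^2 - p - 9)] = 8*(-25*p^2 + 5*p + (10*p - 1)^2 + 45)/(-5*p^2 + p + 9)^3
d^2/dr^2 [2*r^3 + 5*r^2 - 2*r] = 12*r + 10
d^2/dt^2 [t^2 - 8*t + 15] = 2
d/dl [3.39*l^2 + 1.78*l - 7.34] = 6.78*l + 1.78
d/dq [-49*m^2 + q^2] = 2*q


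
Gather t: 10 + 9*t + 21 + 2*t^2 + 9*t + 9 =2*t^2 + 18*t + 40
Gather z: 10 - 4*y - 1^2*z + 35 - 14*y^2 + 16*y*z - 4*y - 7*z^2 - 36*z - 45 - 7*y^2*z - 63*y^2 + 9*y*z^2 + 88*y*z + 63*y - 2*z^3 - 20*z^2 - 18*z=-77*y^2 + 55*y - 2*z^3 + z^2*(9*y - 27) + z*(-7*y^2 + 104*y - 55)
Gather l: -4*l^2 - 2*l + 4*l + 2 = -4*l^2 + 2*l + 2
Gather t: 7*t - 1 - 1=7*t - 2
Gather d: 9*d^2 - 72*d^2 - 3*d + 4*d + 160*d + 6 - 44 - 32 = -63*d^2 + 161*d - 70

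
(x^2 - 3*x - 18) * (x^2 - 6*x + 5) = x^4 - 9*x^3 + 5*x^2 + 93*x - 90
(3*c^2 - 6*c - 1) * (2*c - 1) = 6*c^3 - 15*c^2 + 4*c + 1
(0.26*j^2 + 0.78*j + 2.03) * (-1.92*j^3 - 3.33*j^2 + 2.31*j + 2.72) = -0.4992*j^5 - 2.3634*j^4 - 5.8944*j^3 - 4.2509*j^2 + 6.8109*j + 5.5216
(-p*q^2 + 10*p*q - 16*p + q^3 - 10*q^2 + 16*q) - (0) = -p*q^2 + 10*p*q - 16*p + q^3 - 10*q^2 + 16*q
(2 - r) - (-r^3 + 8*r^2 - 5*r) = r^3 - 8*r^2 + 4*r + 2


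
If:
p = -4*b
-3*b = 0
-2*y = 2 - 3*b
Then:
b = 0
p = 0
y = -1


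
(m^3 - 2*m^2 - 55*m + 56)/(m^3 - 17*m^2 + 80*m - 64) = (m + 7)/(m - 8)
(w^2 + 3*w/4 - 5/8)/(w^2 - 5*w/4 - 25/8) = (2*w - 1)/(2*w - 5)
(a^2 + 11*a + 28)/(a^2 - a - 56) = (a + 4)/(a - 8)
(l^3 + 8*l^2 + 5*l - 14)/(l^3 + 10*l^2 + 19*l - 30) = (l^2 + 9*l + 14)/(l^2 + 11*l + 30)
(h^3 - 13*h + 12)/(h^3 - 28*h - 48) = (-h^3 + 13*h - 12)/(-h^3 + 28*h + 48)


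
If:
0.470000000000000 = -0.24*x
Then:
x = -1.96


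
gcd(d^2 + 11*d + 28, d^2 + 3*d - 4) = d + 4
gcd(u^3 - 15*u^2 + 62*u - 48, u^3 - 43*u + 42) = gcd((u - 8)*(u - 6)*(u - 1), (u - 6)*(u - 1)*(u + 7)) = u^2 - 7*u + 6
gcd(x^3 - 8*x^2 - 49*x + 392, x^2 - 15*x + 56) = x^2 - 15*x + 56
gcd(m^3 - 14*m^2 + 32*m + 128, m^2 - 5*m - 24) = m - 8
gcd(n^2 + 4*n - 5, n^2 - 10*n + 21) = 1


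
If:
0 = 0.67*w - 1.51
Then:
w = 2.25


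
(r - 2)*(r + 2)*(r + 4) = r^3 + 4*r^2 - 4*r - 16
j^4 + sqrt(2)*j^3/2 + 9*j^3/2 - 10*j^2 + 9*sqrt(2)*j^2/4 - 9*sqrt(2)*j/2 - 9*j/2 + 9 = (j - 3/2)*(j + 6)*(j - sqrt(2)/2)*(j + sqrt(2))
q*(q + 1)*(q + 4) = q^3 + 5*q^2 + 4*q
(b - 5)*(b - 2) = b^2 - 7*b + 10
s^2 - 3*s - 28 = (s - 7)*(s + 4)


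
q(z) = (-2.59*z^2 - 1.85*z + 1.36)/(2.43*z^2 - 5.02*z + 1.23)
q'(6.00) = 0.16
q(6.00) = -1.76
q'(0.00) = 3.01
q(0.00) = 1.11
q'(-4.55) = 0.08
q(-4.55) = -0.59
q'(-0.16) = 1.61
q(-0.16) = 0.76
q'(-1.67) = 0.28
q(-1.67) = -0.17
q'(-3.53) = 0.11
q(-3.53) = -0.50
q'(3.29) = 1.25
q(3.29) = -2.97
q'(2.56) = 4.64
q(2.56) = -4.73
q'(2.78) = 2.83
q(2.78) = -3.93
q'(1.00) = 4.90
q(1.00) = 2.26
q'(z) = (5.02 - 4.86*z)*(-2.59*z^2 - 1.85*z + 1.36)/(2.43*z^2 - 5.02*z + 1.23)^2 + (-5.18*z - 1.85)/(2.43*z^2 - 5.02*z + 1.23) = (17.4973*z^2 - 12.981*z + 4.5517)/(5.9049*z^4 - 24.3972*z^3 + 31.1782*z^2 - 12.3492*z + 1.5129)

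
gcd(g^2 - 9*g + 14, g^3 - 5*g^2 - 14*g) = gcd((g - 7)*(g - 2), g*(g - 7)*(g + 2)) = g - 7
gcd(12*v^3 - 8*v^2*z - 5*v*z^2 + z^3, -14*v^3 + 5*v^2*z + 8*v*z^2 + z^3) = -2*v^2 + v*z + z^2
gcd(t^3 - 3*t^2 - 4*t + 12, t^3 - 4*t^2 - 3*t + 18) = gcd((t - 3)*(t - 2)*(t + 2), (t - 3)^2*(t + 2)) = t^2 - t - 6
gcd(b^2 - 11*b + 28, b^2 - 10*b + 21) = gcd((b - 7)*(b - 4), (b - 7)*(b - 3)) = b - 7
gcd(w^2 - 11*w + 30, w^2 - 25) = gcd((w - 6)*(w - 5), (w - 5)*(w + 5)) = w - 5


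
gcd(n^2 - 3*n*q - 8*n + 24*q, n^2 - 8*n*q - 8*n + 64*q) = n - 8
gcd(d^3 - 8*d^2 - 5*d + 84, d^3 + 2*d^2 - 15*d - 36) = d^2 - d - 12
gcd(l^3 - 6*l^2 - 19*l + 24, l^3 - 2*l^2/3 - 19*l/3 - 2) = 1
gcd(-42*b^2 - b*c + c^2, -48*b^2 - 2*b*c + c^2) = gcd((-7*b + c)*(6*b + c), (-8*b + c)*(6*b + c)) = 6*b + c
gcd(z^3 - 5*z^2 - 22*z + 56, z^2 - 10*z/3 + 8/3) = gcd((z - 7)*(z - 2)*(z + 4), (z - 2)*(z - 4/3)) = z - 2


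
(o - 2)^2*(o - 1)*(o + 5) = o^4 - 17*o^2 + 36*o - 20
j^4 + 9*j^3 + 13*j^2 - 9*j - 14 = (j - 1)*(j + 1)*(j + 2)*(j + 7)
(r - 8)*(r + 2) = r^2 - 6*r - 16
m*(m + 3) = m^2 + 3*m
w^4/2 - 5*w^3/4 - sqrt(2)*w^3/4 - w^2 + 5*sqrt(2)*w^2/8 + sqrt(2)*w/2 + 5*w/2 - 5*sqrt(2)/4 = (w/2 + sqrt(2)/2)*(w - 5/2)*(w - sqrt(2))*(w - sqrt(2)/2)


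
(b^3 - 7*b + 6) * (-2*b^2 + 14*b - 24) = -2*b^5 + 14*b^4 - 10*b^3 - 110*b^2 + 252*b - 144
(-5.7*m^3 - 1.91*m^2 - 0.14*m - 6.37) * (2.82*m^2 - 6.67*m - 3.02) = -16.074*m^5 + 32.6328*m^4 + 29.5589*m^3 - 11.2614*m^2 + 42.9107*m + 19.2374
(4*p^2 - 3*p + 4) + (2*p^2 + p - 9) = 6*p^2 - 2*p - 5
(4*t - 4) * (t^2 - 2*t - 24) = 4*t^3 - 12*t^2 - 88*t + 96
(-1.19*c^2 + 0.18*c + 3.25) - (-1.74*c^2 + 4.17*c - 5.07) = 0.55*c^2 - 3.99*c + 8.32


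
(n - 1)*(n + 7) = n^2 + 6*n - 7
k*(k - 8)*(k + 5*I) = k^3 - 8*k^2 + 5*I*k^2 - 40*I*k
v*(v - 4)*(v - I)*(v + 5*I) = v^4 - 4*v^3 + 4*I*v^3 + 5*v^2 - 16*I*v^2 - 20*v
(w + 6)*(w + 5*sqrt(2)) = w^2 + 6*w + 5*sqrt(2)*w + 30*sqrt(2)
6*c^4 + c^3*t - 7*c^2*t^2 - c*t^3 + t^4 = (-3*c + t)*(-c + t)*(c + t)*(2*c + t)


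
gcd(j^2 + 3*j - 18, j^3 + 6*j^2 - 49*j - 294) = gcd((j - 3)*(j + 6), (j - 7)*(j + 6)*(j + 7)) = j + 6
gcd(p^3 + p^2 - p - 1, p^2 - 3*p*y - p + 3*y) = p - 1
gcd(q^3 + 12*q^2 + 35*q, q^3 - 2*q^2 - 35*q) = q^2 + 5*q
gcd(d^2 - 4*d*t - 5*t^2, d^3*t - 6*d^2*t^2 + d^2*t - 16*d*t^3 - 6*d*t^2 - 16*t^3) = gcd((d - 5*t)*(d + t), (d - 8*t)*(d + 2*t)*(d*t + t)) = 1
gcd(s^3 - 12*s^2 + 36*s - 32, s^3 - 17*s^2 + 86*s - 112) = s^2 - 10*s + 16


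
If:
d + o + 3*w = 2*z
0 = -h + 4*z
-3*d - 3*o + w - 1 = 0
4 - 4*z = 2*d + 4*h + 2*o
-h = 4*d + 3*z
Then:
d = -161/408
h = 46/51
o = 19/136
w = 4/17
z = 23/102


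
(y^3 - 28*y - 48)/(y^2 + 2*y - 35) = (y^3 - 28*y - 48)/(y^2 + 2*y - 35)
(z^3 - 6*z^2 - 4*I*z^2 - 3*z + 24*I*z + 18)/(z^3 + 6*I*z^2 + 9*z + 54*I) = (z^2 - z*(6 + I) + 6*I)/(z^2 + 9*I*z - 18)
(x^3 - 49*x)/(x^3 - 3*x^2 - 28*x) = (x + 7)/(x + 4)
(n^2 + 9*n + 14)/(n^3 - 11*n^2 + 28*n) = (n^2 + 9*n + 14)/(n*(n^2 - 11*n + 28))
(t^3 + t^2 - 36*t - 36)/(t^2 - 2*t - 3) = (t^2 - 36)/(t - 3)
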